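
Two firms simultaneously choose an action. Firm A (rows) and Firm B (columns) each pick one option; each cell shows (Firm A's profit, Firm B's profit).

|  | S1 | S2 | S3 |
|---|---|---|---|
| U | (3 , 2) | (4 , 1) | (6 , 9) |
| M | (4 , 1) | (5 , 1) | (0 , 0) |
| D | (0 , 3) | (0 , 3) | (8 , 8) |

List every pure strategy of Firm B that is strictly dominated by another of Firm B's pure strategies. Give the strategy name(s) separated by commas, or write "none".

none

S1: no other strategy beats it everywhere (S2 at U (2>1); S3 at M (1>0)).
Nothing dominates S2: S1 at M (1=1); S3 at M (1>0).
S3: no other strategy beats it everywhere (S1 at U (9>2); S2 at U (9>1)).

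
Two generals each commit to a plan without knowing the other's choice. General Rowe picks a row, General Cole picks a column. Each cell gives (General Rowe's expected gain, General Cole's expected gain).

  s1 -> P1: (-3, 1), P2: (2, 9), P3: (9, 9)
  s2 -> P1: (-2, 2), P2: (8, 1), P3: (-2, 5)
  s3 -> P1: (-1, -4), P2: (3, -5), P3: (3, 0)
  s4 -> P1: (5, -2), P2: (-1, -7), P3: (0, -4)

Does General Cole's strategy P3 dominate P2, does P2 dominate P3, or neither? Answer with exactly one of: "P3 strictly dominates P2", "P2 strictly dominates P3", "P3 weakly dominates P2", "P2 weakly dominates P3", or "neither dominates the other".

P3's payoffs vs P2's, by General Rowe's action — s1: 9=9, s2: 5>1, s3: 0>-5, s4: -4>-7.
P3 is at least as good everywhere and strictly better somewhere (tied only at s1), so P3 weakly but not strictly dominates P2.

P3 weakly dominates P2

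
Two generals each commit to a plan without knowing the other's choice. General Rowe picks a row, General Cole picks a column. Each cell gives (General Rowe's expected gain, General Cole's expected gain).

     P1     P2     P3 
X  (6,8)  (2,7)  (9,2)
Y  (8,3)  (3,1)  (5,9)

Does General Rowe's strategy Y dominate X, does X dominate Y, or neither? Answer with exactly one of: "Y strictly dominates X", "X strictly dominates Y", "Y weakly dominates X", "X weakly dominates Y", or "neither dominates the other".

Compare Y to X across each choice by General Cole: P1: 8>6, P2: 3>2, P3: 5<9.
Y does better at P1, P2 but worse at P3; neither strategy dominates the other.

neither dominates the other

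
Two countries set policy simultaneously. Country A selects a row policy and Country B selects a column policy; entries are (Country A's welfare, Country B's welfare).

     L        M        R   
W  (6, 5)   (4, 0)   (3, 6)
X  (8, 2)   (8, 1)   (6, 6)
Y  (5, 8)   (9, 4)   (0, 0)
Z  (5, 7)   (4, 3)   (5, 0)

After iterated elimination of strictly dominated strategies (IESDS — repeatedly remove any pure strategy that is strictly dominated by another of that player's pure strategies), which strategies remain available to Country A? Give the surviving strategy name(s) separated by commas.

For Country A, X strictly dominates W on the remaining columns (L: 8>6, M: 8>4, R: 6>3); eliminate W.
Country A's strategy Z is strictly dominated by X (L: 8>5, M: 8>4, R: 6>5) and is removed.
Column M is eliminated: L beats it against every remaining row (X: 2>1, Y: 8>4).
Country A's strategy Y is strictly dominated by X (L: 8>5, R: 6>0) and is removed.
Country B's strategy L is strictly dominated by R (X: 6>2) and is removed.
Among the remaining strategies, none is strictly dominated by another pure strategy of the same player, so the elimination stops.
Surviving strategies — Country A: {X}; Country B: {R}.

X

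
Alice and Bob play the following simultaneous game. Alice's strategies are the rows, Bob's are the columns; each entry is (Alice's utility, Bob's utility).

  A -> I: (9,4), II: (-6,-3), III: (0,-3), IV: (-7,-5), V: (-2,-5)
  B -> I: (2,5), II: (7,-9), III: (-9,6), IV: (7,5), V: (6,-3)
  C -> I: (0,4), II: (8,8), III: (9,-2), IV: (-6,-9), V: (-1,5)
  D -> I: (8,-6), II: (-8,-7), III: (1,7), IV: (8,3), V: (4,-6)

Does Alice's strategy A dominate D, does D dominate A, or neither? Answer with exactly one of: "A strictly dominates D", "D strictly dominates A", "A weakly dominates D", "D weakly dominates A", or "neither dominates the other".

neither dominates the other

A's payoffs vs D's, by Bob's action — I: 9>8, II: -6>-8, III: 0<1, IV: -7<8, V: -2<4.
A does better at I, II but worse at III, IV, V; neither strategy dominates the other.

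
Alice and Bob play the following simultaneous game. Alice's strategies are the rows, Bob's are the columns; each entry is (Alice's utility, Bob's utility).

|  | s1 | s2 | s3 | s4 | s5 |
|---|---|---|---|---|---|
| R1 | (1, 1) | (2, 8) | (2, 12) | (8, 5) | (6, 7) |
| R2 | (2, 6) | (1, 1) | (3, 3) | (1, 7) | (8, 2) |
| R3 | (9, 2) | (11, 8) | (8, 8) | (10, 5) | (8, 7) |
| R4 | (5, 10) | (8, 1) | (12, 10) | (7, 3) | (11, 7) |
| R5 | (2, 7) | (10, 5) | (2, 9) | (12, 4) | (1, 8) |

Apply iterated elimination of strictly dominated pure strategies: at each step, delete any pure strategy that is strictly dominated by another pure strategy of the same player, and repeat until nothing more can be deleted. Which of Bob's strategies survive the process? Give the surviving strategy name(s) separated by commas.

Row R1 is eliminated: R3 beats it against every remaining column (s1: 9>1, s2: 11>2, s3: 8>2, s4: 10>8, s5: 8>6).
Alice's strategy R2 is strictly dominated by R4 (s1: 5>2, s2: 8>1, s3: 12>3, s4: 7>1, s5: 11>8) and is removed.
Column s4 is eliminated: s3 beats it against every remaining row (R3: 8>5, R4: 10>3, R5: 9>4).
Alice's strategy R5 is strictly dominated by R3 (s1: 9>2, s2: 11>10, s3: 8>2, s5: 8>1) and is removed.
Column s5 is eliminated: s3 beats it against every remaining row (R3: 8>7, R4: 10>7).
Among the remaining strategies, none is strictly dominated by another pure strategy of the same player, so the elimination stops.
Surviving strategies — Alice: {R3, R4}; Bob: {s1, s2, s3}.

s1, s2, s3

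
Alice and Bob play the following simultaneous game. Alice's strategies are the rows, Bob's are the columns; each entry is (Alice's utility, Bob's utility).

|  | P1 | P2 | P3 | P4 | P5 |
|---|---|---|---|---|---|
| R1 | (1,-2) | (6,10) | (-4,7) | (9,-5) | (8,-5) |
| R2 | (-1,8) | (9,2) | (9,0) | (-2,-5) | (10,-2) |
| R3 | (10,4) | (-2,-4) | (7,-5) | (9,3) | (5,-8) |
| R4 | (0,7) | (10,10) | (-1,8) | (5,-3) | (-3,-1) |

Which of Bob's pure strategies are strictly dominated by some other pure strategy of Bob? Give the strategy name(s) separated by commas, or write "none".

P1: no other strategy beats it everywhere (P2 at R2 (8>2); P3 at R2 (8>0); P4 at R1 (-2>-5); P5 at R1 (-2>-5)).
P2: no other strategy beats it everywhere (P1 at R1 (10>-2); P3 at R1 (10>7); P4 at R1 (10>-5); P5 at R1 (10>-5)).
P3 is strictly dominated by P2 (R1: 10>7, R2: 2>0, R3: -4>-5, R4: 10>8).
P4: dominated, since P1 does at least as well everywhere (R1: -2>-5, R2: 8>-5, R3: 4>3, R4: 7>-3).
P5: dominated, since P1 does at least as well everywhere (R1: -2>-5, R2: 8>-2, R3: 4>-8, R4: 7>-1).

P3, P4, P5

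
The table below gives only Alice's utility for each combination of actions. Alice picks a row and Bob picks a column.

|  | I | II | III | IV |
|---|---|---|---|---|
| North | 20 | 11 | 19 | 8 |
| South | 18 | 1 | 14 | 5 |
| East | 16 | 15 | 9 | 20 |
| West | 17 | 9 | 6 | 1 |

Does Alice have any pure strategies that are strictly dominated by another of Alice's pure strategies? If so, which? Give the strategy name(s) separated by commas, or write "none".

South, West

North: no other strategy beats it everywhere (South at I (20>18); East at I (20>16); West at I (20>17)).
South: dominated, since North does at least as well everywhere (I: 20>18, II: 11>1, III: 19>14, IV: 8>5).
Nothing dominates East: North at II (15>11); South at II (15>1); West at II (15>9).
West is strictly dominated by North (I: 20>17, II: 11>9, III: 19>6, IV: 8>1).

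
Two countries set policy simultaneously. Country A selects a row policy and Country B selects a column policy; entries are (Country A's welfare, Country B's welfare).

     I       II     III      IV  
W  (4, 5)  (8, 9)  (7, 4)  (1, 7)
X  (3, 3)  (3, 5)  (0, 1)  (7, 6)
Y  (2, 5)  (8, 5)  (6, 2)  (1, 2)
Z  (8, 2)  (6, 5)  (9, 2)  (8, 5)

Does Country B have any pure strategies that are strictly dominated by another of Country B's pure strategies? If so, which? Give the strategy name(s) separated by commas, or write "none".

III

I is not dominated — it holds its own against II at Y (5=5); III at W (5>4); IV at Y (5>2).
Nothing dominates II: I at W (9>5); III at W (9>4); IV at W (9>7).
II strictly dominates III — W: 9>4, X: 5>1, Y: 5>2, Z: 5>2.
IV: no other strategy beats it everywhere (I at W (7>5); II at X (6>5); III at W (7>4)).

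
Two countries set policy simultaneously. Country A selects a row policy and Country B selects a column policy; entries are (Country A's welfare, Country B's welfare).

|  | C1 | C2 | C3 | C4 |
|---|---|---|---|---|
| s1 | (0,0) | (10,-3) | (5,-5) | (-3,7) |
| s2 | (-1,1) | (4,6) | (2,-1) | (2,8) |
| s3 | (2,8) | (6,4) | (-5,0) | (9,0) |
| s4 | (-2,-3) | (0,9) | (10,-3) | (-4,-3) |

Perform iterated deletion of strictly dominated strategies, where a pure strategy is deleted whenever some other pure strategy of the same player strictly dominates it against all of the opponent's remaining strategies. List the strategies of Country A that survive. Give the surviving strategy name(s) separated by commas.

For Country B, C2 strictly dominates C3 on the remaining rows (s1: -3>-5, s2: 6>-1, s3: 4>0, s4: 9>-3); eliminate C3.
Country A's strategy s2 is strictly dominated by s3 (C1: 2>-1, C2: 6>4, C4: 9>2) and is removed.
Row s4 is eliminated: s1 beats it against every remaining column (C1: 0>-2, C2: 10>0, C4: -3>-4).
Column C2 is eliminated: C1 beats it against every remaining row (s1: 0>-3, s3: 8>4).
For Country A, s3 strictly dominates s1 on the remaining columns (C1: 2>0, C4: 9>-3); eliminate s1.
Country B's strategy C4 is strictly dominated by C1 (s3: 8>0) and is removed.
Among the remaining strategies, none is strictly dominated by another pure strategy of the same player, so the elimination stops.
Surviving strategies — Country A: {s3}; Country B: {C1}.

s3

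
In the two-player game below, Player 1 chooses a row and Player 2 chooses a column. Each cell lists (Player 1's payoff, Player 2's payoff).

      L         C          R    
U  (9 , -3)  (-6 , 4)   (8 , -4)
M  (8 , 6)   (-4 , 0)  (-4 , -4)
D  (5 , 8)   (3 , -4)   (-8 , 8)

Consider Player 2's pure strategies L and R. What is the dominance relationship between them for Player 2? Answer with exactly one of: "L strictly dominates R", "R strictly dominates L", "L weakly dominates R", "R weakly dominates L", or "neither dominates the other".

L weakly dominates R

L's payoffs vs R's, by Player 1's action — U: -3>-4, M: 6>-4, D: 8=8.
L is at least as good everywhere and strictly better somewhere (tied only at D), so L weakly but not strictly dominates R.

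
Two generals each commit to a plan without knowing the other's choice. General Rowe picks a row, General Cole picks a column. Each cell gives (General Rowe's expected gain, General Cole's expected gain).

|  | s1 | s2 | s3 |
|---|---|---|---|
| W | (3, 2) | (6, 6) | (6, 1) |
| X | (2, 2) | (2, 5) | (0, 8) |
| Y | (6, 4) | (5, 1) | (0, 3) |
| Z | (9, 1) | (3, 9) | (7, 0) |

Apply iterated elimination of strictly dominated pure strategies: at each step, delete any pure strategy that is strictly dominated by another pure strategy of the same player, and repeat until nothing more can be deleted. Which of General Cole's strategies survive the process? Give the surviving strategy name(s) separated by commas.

General Rowe's strategy X is strictly dominated by W (s1: 3>2, s2: 6>2, s3: 6>0) and is removed.
For General Cole, s1 strictly dominates s3 on the remaining rows (W: 2>1, Y: 4>3, Z: 1>0); eliminate s3.
Among the remaining strategies, none is strictly dominated by another pure strategy of the same player, so the elimination stops.
Surviving strategies — General Rowe: {W, Y, Z}; General Cole: {s1, s2}.

s1, s2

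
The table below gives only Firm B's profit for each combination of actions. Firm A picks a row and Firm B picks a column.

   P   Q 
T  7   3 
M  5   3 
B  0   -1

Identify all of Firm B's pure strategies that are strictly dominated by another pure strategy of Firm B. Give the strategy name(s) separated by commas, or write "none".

Q

P is not dominated — it holds its own against Q at T (7>3).
Q: dominated, since P does at least as well everywhere (T: 7>3, M: 5>3, B: 0>-1).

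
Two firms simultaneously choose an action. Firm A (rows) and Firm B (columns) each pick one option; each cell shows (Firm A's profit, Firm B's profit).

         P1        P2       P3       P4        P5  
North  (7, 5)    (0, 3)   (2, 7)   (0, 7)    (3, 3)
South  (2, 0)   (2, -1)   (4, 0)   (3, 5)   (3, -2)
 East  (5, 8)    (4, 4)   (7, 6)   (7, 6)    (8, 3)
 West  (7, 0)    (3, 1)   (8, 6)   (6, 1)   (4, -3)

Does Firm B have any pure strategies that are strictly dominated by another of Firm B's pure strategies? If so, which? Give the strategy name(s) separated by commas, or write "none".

P1: no other strategy beats it everywhere (P2 at North (5>3); P3 at South (0=0); P4 at East (8>6); P5 at North (5>3)).
P2: dominated, since P3 does at least as well everywhere (North: 7>3, South: 0>-1, East: 6>4, West: 6>1).
Nothing dominates P3: P1 at North (7>5); P2 at North (7>3); P4 at North (7=7); P5 at North (7>3).
Nothing dominates P4: P1 at North (7>5); P2 at North (7>3); P3 at North (7=7); P5 at North (7>3).
P1 strictly dominates P5 — North: 5>3, South: 0>-2, East: 8>3, West: 0>-3.

P2, P5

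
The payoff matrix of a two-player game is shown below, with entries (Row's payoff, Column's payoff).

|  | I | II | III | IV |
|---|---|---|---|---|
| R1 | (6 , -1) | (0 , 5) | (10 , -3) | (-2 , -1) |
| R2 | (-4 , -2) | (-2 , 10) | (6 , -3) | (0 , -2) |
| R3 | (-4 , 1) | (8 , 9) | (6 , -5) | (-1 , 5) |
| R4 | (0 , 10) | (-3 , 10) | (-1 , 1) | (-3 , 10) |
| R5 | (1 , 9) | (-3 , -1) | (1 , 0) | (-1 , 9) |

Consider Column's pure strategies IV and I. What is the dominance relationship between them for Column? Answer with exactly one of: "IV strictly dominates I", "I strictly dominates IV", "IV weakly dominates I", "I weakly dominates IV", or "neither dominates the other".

Compare IV to I across each opponent action: R1: -1=-1, R2: -2=-2, R3: 5>1, R4: 10=10, R5: 9=9.
IV is at least as good everywhere and strictly better somewhere (tied only at R1, R2, R4, R5), so IV weakly but not strictly dominates I.

IV weakly dominates I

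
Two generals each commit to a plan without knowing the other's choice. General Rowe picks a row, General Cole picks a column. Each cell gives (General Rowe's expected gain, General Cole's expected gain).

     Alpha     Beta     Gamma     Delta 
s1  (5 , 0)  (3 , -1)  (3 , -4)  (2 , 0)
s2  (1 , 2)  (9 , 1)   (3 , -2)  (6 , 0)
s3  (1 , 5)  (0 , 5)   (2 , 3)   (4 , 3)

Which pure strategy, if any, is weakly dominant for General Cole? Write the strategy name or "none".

Alpha vs Beta: s1: 0>-1, s2: 2>1, s3: 5=5.
Alpha vs Gamma: s1: 0>-4, s2: 2>-2, s3: 5>3.
Alpha vs Delta: s1: 0=0, s2: 2>0, s3: 5>3.
Alpha is at least as good as every other strategy against every opponent action, so it is weakly dominant.

Alpha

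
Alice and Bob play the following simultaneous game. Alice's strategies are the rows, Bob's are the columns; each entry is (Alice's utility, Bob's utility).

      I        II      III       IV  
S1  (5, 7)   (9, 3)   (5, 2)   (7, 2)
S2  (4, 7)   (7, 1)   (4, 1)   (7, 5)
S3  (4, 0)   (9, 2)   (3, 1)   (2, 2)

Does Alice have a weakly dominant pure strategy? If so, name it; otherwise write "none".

S1 vs S2: I: 5>4, II: 9>7, III: 5>4, IV: 7=7.
S1 vs S3: I: 5>4, II: 9=9, III: 5>3, IV: 7>2.
S1 is at least as good as every other strategy against every opponent action, so it is weakly dominant.

S1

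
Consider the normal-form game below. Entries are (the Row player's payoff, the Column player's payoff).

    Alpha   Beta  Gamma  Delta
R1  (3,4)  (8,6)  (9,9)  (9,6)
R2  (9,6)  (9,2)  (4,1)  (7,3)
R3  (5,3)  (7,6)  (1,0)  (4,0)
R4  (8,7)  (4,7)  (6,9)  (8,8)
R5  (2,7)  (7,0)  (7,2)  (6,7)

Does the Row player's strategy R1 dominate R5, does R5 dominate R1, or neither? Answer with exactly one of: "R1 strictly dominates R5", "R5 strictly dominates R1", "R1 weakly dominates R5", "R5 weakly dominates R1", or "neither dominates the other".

R1 strictly dominates R5

R1's payoffs vs R5's, by the Column player's action — Alpha: 3>2, Beta: 8>7, Gamma: 9>7, Delta: 9>6.
Every comparison favours R1, so R1 strictly dominates R5.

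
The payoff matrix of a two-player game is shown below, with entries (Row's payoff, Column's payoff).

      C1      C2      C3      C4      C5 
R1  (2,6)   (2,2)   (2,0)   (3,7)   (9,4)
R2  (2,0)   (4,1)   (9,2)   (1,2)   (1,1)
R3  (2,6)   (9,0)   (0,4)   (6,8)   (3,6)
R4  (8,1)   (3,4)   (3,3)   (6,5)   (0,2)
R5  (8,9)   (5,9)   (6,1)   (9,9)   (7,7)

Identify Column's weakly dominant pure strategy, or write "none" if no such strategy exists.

C4 vs C1: R1: 7>6, R2: 2>0, R3: 8>6, R4: 5>1, R5: 9=9.
C4 vs C2: R1: 7>2, R2: 2>1, R3: 8>0, R4: 5>4, R5: 9=9.
C4 vs C3: R1: 7>0, R2: 2=2, R3: 8>4, R4: 5>3, R5: 9>1.
C4 vs C5: R1: 7>4, R2: 2>1, R3: 8>6, R4: 5>2, R5: 9>7.
C4 is at least as good as every other strategy against every opponent action, so it is weakly dominant.

C4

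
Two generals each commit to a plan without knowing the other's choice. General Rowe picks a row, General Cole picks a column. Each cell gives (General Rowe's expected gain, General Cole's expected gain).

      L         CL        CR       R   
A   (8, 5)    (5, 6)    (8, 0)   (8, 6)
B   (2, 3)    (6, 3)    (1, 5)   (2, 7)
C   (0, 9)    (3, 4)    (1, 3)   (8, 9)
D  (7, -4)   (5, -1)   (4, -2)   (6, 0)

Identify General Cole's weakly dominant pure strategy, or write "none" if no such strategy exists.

R vs L: A: 6>5, B: 7>3, C: 9=9, D: 0>-4.
R vs CL: A: 6=6, B: 7>3, C: 9>4, D: 0>-1.
R vs CR: A: 6>0, B: 7>5, C: 9>3, D: 0>-2.
R is at least as good as every other strategy against every opponent action, so it is weakly dominant.

R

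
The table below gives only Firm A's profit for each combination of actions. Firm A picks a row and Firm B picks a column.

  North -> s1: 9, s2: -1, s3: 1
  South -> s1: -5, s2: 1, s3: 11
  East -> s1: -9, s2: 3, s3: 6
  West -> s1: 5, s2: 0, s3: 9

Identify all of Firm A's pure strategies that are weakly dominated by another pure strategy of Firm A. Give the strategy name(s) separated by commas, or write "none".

none

Nothing dominates North: South at s1 (9>-5); East at s1 (9>-9); West at s1 (9>5).
Nothing dominates South: North at s2 (1>-1); East at s1 (-5>-9); West at s2 (1>0).
East is not dominated — it holds its own against North at s2 (3>-1); South at s2 (3>1); West at s2 (3>0).
Nothing dominates West: North at s2 (0>-1); South at s1 (5>-5); East at s1 (5>-9).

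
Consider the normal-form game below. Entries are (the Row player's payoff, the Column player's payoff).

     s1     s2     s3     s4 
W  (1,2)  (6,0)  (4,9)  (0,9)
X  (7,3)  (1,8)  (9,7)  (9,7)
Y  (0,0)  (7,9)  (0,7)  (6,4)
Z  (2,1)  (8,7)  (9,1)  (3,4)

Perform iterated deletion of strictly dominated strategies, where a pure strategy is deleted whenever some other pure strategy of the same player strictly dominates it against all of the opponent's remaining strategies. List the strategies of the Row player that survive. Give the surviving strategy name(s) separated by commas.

Z

The Row player's strategy W is strictly dominated by Z (s1: 2>1, s2: 8>6, s3: 9>4, s4: 3>0) and is removed.
For the Column player, s2 strictly dominates s1 on the remaining rows (X: 8>3, Y: 9>0, Z: 7>1); eliminate s1.
For the Column player, s2 strictly dominates s3 on the remaining rows (X: 8>7, Y: 9>7, Z: 7>1); eliminate s3.
The Column player's strategy s4 is strictly dominated by s2 (X: 8>7, Y: 9>4, Z: 7>4) and is removed.
Row X is eliminated: Y beats it against every remaining column (s2: 7>1).
Row Y is eliminated: Z beats it against every remaining column (s2: 8>7).
Among the remaining strategies, none is strictly dominated by another pure strategy of the same player, so the elimination stops.
Surviving strategies — the Row player: {Z}; the Column player: {s2}.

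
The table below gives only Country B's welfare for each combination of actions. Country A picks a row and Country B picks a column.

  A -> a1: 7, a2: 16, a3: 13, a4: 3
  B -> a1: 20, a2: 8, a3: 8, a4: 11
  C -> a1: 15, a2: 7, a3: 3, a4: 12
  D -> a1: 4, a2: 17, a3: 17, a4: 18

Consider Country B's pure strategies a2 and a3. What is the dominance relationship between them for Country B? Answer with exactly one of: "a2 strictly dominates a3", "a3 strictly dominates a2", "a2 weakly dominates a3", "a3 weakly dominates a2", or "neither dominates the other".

a2 weakly dominates a3

Compare a2 to a3 across each opponent action: A: 16>13, B: 8=8, C: 7>3, D: 17=17.
a2 is at least as good everywhere and strictly better somewhere (tied only at B, D), so a2 weakly but not strictly dominates a3.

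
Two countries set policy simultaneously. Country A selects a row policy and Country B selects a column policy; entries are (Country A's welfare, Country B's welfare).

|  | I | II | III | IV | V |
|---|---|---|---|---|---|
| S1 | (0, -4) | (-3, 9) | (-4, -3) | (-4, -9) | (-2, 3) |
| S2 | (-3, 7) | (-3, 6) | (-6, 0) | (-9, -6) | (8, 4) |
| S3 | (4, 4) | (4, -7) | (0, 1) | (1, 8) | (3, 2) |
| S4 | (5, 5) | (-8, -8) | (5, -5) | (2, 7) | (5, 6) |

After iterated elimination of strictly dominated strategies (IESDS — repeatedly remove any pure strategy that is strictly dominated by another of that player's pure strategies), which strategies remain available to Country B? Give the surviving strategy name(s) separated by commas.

I, IV, V

Row S1 is eliminated: S3 beats it against every remaining column (I: 4>0, II: 4>-3, III: 0>-4, IV: 1>-4, V: 3>-2).
For Country B, I strictly dominates II on the remaining rows (S2: 7>6, S3: 4>-7, S4: 5>-8); eliminate II.
Country A's strategy S3 is strictly dominated by S4 (I: 5>4, III: 5>0, IV: 2>1, V: 5>3) and is removed.
Country B's strategy III is strictly dominated by I (S2: 7>0, S4: 5>-5) and is removed.
Among the remaining strategies, none is strictly dominated by another pure strategy of the same player, so the elimination stops.
Surviving strategies — Country A: {S2, S4}; Country B: {I, IV, V}.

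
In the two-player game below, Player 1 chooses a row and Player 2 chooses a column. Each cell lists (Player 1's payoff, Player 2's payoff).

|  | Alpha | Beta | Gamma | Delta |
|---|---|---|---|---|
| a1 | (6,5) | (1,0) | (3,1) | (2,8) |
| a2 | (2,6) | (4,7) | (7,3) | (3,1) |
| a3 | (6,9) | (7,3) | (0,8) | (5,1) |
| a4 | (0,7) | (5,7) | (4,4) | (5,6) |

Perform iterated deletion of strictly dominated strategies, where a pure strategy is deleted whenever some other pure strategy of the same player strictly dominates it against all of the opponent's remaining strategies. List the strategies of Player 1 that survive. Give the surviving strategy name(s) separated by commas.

a1, a3, a4

Column Gamma is eliminated: Alpha beats it against every remaining row (a1: 5>1, a2: 6>3, a3: 9>8, a4: 7>4).
Player 1's strategy a2 is strictly dominated by a3 (Alpha: 6>2, Beta: 7>4, Delta: 5>3) and is removed.
Among the remaining strategies, none is strictly dominated by another pure strategy of the same player, so the elimination stops.
Surviving strategies — Player 1: {a1, a3, a4}; Player 2: {Alpha, Beta, Delta}.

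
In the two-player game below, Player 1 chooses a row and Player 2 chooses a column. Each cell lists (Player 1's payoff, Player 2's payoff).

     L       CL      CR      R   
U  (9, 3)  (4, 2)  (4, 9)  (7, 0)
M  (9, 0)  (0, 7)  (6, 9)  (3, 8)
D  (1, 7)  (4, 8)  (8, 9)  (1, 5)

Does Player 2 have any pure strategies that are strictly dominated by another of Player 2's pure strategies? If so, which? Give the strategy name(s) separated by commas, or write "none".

L is strictly dominated by CR (U: 9>3, M: 9>0, D: 9>7).
CL is strictly dominated by CR (U: 9>2, M: 9>7, D: 9>8).
CR is not dominated — it holds its own against L at U (9>3); CL at U (9>2); R at U (9>0).
R is strictly dominated by CR (U: 9>0, M: 9>8, D: 9>5).

L, CL, R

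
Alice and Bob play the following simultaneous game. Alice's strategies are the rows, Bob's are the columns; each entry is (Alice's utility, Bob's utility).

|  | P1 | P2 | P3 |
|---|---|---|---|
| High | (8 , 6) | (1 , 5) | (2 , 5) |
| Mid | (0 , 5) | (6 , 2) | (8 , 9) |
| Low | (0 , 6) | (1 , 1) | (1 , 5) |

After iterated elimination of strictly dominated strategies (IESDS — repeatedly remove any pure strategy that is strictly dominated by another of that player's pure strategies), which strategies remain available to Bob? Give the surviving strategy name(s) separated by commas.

Bob's strategy P2 is strictly dominated by P1 (High: 6>5, Mid: 5>2, Low: 6>1) and is removed.
Alice's strategy Low is strictly dominated by High (P1: 8>0, P3: 2>1) and is removed.
Among the remaining strategies, none is strictly dominated by another pure strategy of the same player, so the elimination stops.
Surviving strategies — Alice: {High, Mid}; Bob: {P1, P3}.

P1, P3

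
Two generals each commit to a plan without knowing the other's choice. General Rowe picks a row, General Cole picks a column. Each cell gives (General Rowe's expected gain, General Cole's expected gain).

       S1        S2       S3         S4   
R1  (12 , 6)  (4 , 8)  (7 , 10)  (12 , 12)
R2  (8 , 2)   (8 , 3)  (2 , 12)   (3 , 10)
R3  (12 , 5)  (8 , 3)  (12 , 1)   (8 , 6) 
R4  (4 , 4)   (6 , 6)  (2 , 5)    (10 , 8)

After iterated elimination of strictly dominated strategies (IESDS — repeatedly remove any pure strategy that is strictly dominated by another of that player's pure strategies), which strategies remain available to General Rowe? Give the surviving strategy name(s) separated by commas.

Column S1 is eliminated: S4 beats it against every remaining row (R1: 12>6, R2: 10>2, R3: 6>5, R4: 8>4).
General Cole's strategy S2 is strictly dominated by S4 (R1: 12>8, R2: 10>3, R3: 6>3, R4: 8>6) and is removed.
General Rowe's strategy R2 is strictly dominated by R1 (S3: 7>2, S4: 12>3) and is removed.
For General Rowe, R1 strictly dominates R4 on the remaining columns (S3: 7>2, S4: 12>10); eliminate R4.
General Cole's strategy S3 is strictly dominated by S4 (R1: 12>10, R3: 6>1) and is removed.
General Rowe's strategy R3 is strictly dominated by R1 (S4: 12>8) and is removed.
Among the remaining strategies, none is strictly dominated by another pure strategy of the same player, so the elimination stops.
Surviving strategies — General Rowe: {R1}; General Cole: {S4}.

R1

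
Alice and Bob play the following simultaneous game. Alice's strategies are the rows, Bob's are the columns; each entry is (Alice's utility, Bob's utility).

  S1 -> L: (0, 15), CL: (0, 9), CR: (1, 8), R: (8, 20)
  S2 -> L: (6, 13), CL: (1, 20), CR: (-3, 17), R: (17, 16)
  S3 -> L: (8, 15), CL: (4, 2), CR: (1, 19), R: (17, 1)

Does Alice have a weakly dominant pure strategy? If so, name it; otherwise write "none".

S3 vs S1: L: 8>0, CL: 4>0, CR: 1=1, R: 17>8.
S3 vs S2: L: 8>6, CL: 4>1, CR: 1>-3, R: 17=17.
S3 is at least as good as every other strategy against every opponent action, so it is weakly dominant.

S3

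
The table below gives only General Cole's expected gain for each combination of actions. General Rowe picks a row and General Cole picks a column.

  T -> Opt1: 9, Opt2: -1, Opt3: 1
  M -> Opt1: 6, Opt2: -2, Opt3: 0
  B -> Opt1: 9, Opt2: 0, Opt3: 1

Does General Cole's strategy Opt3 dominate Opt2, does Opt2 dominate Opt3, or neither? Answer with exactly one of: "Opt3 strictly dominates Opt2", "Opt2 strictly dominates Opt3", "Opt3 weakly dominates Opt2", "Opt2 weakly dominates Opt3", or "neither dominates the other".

Opt3 strictly dominates Opt2

Compare Opt3 to Opt2 across every action of General Rowe: T: 1>-1, M: 0>-2, B: 1>0.
Every comparison favours Opt3, so Opt3 strictly dominates Opt2.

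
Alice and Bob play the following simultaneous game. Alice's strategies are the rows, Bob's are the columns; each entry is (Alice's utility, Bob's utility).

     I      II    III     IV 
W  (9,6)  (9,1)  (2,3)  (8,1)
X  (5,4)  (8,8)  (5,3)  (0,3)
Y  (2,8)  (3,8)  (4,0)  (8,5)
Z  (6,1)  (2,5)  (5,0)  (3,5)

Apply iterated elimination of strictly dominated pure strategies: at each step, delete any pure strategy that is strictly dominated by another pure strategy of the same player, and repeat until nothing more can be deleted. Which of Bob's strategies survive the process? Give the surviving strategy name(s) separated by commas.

Column III is eliminated: I beats it against every remaining row (W: 6>3, X: 4>3, Y: 8>0, Z: 1>0).
Alice's strategy X is strictly dominated by W (I: 9>5, II: 9>8, IV: 8>0) and is removed.
Alice's strategy Z is strictly dominated by W (I: 9>6, II: 9>2, IV: 8>3) and is removed.
Column IV is eliminated: I beats it against every remaining row (W: 6>1, Y: 8>5).
For Alice, W strictly dominates Y on the remaining columns (I: 9>2, II: 9>3); eliminate Y.
For Bob, I strictly dominates II on the remaining rows (W: 6>1); eliminate II.
Among the remaining strategies, none is strictly dominated by another pure strategy of the same player, so the elimination stops.
Surviving strategies — Alice: {W}; Bob: {I}.

I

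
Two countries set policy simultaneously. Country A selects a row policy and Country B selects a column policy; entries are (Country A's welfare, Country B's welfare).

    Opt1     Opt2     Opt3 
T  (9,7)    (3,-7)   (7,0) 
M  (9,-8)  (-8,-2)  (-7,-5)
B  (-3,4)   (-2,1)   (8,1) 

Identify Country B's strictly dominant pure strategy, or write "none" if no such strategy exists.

none

Opt1 fails to dominate Opt2 at M (-8<-2).
Opt2 fails to dominate Opt1 at T (-7<7).
Opt3 fails to dominate Opt1 at T (0<7).
No single strategy dominates all the others.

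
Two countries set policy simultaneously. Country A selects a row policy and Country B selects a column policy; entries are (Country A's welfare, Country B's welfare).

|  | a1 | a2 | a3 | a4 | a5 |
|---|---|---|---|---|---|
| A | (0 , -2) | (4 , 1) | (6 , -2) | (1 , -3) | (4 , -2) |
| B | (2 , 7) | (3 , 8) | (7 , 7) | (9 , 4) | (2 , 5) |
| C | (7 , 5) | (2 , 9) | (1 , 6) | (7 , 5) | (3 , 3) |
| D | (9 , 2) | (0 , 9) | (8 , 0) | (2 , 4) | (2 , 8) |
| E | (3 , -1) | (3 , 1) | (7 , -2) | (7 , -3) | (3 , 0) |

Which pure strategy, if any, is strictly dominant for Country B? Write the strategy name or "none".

a2 vs a1: A: 1>-2, B: 8>7, C: 9>5, D: 9>2, E: 1>-1.
a2 vs a3: A: 1>-2, B: 8>7, C: 9>6, D: 9>0, E: 1>-2.
a2 vs a4: A: 1>-3, B: 8>4, C: 9>5, D: 9>4, E: 1>-3.
a2 vs a5: A: 1>-2, B: 8>5, C: 9>3, D: 9>8, E: 1>0.
a2 strictly beats every other strategy against every opponent action, so it is strictly dominant.

a2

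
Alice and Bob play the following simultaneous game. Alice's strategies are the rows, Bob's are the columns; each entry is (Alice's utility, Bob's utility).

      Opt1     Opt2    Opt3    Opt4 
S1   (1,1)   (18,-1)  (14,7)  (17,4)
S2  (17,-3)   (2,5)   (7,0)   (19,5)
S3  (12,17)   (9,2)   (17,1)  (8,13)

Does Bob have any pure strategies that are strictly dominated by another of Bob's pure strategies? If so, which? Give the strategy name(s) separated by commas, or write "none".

none

Nothing dominates Opt1: Opt2 at S1 (1>-1); Opt3 at S3 (17>1); Opt4 at S3 (17>13).
Opt2 is not dominated — it holds its own against Opt1 at S2 (5>-3); Opt3 at S2 (5>0); Opt4 at S2 (5=5).
Opt3 is not dominated — it holds its own against Opt1 at S1 (7>1); Opt2 at S1 (7>-1); Opt4 at S1 (7>4).
Opt4 is not dominated — it holds its own against Opt1 at S1 (4>1); Opt2 at S1 (4>-1); Opt3 at S2 (5>0).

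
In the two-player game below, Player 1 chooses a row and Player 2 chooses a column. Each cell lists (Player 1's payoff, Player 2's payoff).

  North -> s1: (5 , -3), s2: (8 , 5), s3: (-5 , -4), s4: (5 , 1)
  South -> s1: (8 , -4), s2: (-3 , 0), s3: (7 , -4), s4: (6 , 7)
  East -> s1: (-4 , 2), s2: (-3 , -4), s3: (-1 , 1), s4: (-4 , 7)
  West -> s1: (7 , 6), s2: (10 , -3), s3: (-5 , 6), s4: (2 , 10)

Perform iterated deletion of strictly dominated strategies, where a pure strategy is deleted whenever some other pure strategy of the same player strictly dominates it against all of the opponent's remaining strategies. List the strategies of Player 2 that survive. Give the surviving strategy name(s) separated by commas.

Column s1 is eliminated: s4 beats it against every remaining row (North: 1>-3, South: 7>-4, East: 7>2, West: 10>6).
For Player 2, s4 strictly dominates s3 on the remaining rows (North: 1>-4, South: 7>-4, East: 7>1, West: 10>6); eliminate s3.
Player 1's strategy East is strictly dominated by North (s2: 8>-3, s4: 5>-4) and is removed.
Among the remaining strategies, none is strictly dominated by another pure strategy of the same player, so the elimination stops.
Surviving strategies — Player 1: {North, South, West}; Player 2: {s2, s4}.

s2, s4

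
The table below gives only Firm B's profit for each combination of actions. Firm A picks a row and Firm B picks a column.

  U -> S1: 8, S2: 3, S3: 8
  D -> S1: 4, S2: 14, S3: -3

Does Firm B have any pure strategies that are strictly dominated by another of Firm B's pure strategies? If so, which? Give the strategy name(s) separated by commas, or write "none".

none

S1 is not dominated — it holds its own against S2 at U (8>3); S3 at U (8=8).
S2 is not dominated — it holds its own against S1 at D (14>4); S3 at D (14>-3).
S3: no other strategy beats it everywhere (S1 at U (8=8); S2 at U (8>3)).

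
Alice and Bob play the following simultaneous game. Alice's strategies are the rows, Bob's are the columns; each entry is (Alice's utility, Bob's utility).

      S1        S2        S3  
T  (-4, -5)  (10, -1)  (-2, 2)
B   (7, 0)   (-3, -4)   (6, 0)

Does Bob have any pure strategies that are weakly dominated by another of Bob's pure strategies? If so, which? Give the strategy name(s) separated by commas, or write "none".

S1, S2

S1 is weakly dominated by S3 (T: 2>-5, B: 0=0).
S2: dominated, since S3 does at least as well everywhere (T: 2>-1, B: 0>-4).
S3: no other strategy beats it everywhere (S1 at T (2>-5); S2 at T (2>-1)).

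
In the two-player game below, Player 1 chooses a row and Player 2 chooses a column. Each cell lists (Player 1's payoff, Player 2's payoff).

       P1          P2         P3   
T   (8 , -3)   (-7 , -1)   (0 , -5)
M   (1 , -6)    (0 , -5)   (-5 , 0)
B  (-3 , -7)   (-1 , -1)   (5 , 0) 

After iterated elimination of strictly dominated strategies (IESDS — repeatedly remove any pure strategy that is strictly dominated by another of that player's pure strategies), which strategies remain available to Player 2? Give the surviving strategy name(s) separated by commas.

P3

For Player 2, P2 strictly dominates P1 on the remaining rows (T: -1>-3, M: -5>-6, B: -1>-7); eliminate P1.
Row T is eliminated: B beats it against every remaining column (P2: -1>-7, P3: 5>0).
For Player 2, P3 strictly dominates P2 on the remaining rows (M: 0>-5, B: 0>-1); eliminate P2.
For Player 1, B strictly dominates M on the remaining columns (P3: 5>-5); eliminate M.
Among the remaining strategies, none is strictly dominated by another pure strategy of the same player, so the elimination stops.
Surviving strategies — Player 1: {B}; Player 2: {P3}.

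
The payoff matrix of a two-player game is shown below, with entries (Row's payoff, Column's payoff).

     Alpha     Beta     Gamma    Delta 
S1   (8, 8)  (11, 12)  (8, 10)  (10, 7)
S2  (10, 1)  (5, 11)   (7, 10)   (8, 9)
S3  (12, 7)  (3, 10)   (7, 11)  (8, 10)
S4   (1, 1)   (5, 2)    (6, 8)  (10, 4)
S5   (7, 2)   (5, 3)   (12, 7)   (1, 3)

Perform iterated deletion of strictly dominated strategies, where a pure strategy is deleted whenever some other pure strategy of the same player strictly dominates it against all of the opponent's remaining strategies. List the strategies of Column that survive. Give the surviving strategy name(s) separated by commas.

Column's strategy Alpha is strictly dominated by Beta (S1: 12>8, S2: 11>1, S3: 10>7, S4: 2>1, S5: 3>2) and is removed.
Row S2 is eliminated: S1 beats it against every remaining column (Beta: 11>5, Gamma: 8>7, Delta: 10>8).
For Row, S1 strictly dominates S3 on the remaining columns (Beta: 11>3, Gamma: 8>7, Delta: 10>8); eliminate S3.
For Column, Gamma strictly dominates Delta on the remaining rows (S1: 10>7, S4: 8>4, S5: 7>3); eliminate Delta.
Row's strategy S4 is strictly dominated by S1 (Beta: 11>5, Gamma: 8>6) and is removed.
Among the remaining strategies, none is strictly dominated by another pure strategy of the same player, so the elimination stops.
Surviving strategies — Row: {S1, S5}; Column: {Beta, Gamma}.

Beta, Gamma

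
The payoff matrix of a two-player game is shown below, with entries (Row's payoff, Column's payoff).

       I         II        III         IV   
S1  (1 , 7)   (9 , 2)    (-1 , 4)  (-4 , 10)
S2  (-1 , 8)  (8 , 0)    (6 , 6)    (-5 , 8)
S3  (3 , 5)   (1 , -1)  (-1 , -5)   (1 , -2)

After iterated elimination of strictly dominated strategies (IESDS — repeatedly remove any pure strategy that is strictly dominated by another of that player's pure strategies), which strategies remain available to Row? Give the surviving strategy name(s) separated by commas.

For Column, I strictly dominates II on the remaining rows (S1: 7>2, S2: 8>0, S3: 5>-1); eliminate II.
Column III is eliminated: I beats it against every remaining row (S1: 7>4, S2: 8>6, S3: 5>-5).
For Row, S3 strictly dominates S1 on the remaining columns (I: 3>1, IV: 1>-4); eliminate S1.
Row S2 is eliminated: S3 beats it against every remaining column (I: 3>-1, IV: 1>-5).
Column's strategy IV is strictly dominated by I (S3: 5>-2) and is removed.
Among the remaining strategies, none is strictly dominated by another pure strategy of the same player, so the elimination stops.
Surviving strategies — Row: {S3}; Column: {I}.

S3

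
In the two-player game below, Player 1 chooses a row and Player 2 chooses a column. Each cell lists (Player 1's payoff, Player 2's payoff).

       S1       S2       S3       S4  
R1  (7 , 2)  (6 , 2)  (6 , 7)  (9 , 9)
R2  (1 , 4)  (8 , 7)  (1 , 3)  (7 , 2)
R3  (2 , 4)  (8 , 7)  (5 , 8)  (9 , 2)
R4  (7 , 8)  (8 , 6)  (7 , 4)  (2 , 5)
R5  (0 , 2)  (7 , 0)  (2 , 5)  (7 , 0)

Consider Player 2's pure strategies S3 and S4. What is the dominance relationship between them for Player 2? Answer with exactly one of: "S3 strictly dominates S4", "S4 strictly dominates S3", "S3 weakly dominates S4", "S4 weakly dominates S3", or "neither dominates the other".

S3's payoffs vs S4's, by Player 1's action — R1: 7<9, R2: 3>2, R3: 8>2, R4: 4<5, R5: 5>0.
S3 does better at R2, R3, R5 but worse at R1, R4; neither strategy dominates the other.

neither dominates the other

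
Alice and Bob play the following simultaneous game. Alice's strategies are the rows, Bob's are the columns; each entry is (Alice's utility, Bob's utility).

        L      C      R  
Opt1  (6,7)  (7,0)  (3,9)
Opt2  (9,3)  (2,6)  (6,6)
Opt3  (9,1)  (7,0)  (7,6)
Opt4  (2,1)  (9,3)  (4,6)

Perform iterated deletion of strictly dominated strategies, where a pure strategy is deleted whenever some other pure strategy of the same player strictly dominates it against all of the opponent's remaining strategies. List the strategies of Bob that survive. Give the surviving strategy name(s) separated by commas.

Column L is eliminated: R beats it against every remaining row (Opt1: 9>7, Opt2: 6>3, Opt3: 6>1, Opt4: 6>1).
Row Opt1 is eliminated: Opt4 beats it against every remaining column (C: 9>7, R: 4>3).
Alice's strategy Opt2 is strictly dominated by Opt3 (C: 7>2, R: 7>6) and is removed.
For Bob, R strictly dominates C on the remaining rows (Opt3: 6>0, Opt4: 6>3); eliminate C.
For Alice, Opt3 strictly dominates Opt4 on the remaining columns (R: 7>4); eliminate Opt4.
Among the remaining strategies, none is strictly dominated by another pure strategy of the same player, so the elimination stops.
Surviving strategies — Alice: {Opt3}; Bob: {R}.

R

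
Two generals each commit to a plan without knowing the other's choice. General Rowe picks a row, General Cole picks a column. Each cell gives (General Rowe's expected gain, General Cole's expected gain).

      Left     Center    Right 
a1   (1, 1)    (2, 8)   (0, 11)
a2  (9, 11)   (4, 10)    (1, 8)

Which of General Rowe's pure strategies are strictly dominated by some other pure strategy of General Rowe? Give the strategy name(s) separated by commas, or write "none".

a2 strictly dominates a1 — Left: 9>1, Center: 4>2, Right: 1>0.
a2 is not dominated — it holds its own against a1 at Left (9>1).

a1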